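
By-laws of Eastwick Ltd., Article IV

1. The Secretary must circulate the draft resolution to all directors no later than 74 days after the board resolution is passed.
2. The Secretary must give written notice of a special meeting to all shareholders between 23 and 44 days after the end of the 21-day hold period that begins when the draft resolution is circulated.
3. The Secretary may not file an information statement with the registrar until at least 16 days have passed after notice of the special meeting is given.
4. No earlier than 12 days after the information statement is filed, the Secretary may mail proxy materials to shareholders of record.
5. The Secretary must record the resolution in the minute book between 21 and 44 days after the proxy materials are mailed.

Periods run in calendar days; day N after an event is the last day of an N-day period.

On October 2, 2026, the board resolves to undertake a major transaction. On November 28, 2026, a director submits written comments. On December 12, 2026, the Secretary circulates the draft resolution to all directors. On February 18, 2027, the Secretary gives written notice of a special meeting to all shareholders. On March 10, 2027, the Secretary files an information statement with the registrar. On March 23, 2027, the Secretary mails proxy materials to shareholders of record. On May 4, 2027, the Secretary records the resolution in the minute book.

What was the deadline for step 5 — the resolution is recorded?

Step 5 runs from March 23, 2027, when the proxy materials are mailed. The window is 21–44 days after March 23, 2027; it closes on May 6, 2027.

May 6, 2027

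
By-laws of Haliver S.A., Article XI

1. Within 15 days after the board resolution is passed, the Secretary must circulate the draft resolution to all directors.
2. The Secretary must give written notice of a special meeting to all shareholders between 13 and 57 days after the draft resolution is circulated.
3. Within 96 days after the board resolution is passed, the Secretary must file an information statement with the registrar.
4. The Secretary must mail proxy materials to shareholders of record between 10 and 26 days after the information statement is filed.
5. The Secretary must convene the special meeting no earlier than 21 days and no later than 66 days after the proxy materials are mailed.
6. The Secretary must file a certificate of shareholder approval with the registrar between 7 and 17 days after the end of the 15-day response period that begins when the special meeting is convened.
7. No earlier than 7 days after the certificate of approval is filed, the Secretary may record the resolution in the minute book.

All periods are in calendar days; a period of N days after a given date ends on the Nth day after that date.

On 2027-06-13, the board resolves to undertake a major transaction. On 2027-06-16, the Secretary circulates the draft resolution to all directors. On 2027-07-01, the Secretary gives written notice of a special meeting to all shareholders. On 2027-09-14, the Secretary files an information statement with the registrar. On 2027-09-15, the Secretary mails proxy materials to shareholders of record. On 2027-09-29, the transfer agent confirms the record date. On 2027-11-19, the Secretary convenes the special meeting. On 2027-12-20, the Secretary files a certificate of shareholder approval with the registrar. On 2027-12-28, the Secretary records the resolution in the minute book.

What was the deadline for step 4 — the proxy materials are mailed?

2027-10-10

Step 4 runs from 2027-09-14, when the information statement is filed. The window is 10–26 days after 2027-09-14; it closes on 2027-10-10.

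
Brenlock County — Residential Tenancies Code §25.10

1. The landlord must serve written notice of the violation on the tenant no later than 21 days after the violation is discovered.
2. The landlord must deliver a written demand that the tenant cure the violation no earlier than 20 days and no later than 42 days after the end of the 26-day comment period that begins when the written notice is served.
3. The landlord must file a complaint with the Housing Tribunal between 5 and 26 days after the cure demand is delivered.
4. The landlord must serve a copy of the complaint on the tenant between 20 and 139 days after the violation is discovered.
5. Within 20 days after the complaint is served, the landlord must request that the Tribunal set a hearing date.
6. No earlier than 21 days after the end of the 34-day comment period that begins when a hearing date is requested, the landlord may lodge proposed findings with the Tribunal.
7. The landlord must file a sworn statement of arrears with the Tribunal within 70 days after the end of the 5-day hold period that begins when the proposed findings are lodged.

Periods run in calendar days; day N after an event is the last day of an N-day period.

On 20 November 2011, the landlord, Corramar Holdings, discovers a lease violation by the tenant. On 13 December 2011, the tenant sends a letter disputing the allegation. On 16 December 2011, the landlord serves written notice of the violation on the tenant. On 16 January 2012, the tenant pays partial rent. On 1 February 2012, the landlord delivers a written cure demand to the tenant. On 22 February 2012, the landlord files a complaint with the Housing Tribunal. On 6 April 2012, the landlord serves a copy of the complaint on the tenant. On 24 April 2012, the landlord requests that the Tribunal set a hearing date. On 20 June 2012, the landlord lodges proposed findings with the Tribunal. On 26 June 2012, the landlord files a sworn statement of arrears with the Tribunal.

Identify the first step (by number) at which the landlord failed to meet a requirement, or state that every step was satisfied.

Step 1

Step 1: 21 days after 20 November 2011 (when the violation is discovered) is 11 December 2011; 16 December 2011 misses that deadline by 5 days.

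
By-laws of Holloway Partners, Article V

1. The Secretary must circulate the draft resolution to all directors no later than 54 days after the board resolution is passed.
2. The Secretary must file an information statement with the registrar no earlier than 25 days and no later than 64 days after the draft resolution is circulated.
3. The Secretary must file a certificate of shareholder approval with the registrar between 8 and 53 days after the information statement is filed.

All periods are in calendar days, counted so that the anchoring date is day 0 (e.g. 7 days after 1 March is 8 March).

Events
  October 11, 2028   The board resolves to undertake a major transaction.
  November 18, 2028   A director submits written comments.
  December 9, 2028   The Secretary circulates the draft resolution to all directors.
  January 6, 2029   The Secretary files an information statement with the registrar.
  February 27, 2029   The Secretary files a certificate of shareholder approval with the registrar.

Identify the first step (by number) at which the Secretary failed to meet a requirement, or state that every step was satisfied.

(1) due by October 11, 2028 + 54 days = December 4, 2028; December 9, 2028 misses that deadline by 5 days.
Later steps need not be reached.

Step 1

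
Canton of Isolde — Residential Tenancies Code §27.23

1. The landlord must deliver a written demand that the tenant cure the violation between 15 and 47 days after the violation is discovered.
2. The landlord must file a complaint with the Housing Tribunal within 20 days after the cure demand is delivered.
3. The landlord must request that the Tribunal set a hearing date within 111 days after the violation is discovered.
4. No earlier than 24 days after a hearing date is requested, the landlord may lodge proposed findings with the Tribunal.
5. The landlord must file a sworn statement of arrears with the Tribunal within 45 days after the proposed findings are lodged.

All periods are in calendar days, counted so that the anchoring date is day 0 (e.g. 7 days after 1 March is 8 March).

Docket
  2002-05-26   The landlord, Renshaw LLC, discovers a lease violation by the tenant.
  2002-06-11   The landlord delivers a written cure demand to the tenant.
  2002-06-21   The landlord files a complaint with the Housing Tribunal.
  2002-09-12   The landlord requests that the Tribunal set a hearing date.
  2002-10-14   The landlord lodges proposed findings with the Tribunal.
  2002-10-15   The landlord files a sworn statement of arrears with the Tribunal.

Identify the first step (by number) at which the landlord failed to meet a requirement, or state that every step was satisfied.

None — every step was satisfied

(1) the permitted window runs from 2002-05-26 + 15 = 2002-06-10 to 2002-05-26 + 47 = 2002-07-12; done 2002-06-11, which is between those dates.
(2) due by 2002-06-11 + 20 days = 2002-07-01; 2002-06-21 is within that limit.
(3) due by 2002-05-26 + 111 days = 2002-09-14; done 2002-09-12 — timely.
(4) permitted from 2002-09-12 + 24 days = 2002-10-06 onward; done 2002-10-14, after the minimum wait.
(5) due by 2002-10-14 + 45 days = 2002-11-28; completed 2002-10-15, before the deadline.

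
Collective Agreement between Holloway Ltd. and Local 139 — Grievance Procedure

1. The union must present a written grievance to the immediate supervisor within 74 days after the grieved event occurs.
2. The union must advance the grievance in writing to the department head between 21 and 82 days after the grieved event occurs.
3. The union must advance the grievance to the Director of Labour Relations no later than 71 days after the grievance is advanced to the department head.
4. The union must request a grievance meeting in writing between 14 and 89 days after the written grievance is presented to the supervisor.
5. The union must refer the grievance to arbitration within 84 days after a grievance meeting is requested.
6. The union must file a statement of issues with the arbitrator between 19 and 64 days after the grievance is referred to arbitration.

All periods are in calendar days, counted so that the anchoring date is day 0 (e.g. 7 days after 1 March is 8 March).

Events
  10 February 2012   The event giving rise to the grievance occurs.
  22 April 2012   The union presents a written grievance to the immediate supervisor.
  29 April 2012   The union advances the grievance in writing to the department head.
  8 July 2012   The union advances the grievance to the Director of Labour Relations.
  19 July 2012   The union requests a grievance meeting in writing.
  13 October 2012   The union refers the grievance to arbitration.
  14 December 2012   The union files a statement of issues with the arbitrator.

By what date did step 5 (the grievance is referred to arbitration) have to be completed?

11 October 2012

Step 5 runs from 19 July 2012, when a grievance meeting is requested. 84 days after 19 July 2012 is 11 October 2012.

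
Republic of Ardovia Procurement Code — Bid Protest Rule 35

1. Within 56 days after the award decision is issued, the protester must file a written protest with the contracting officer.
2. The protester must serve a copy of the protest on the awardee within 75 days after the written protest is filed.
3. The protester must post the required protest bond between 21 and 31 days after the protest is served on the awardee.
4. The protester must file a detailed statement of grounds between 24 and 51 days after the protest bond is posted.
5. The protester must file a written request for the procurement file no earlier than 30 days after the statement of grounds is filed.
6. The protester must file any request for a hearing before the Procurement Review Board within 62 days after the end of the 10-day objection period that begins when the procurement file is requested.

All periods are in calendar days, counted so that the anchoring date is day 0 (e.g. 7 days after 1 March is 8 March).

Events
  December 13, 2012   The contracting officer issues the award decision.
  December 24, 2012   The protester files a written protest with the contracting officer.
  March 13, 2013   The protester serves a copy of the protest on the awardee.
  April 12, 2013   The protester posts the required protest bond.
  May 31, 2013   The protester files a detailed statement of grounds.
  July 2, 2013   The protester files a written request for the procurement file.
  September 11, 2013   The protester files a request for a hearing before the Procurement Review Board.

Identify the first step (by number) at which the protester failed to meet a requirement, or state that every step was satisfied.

Step 2

(1) due by December 13, 2012 + 56 days = February 7, 2013; completed December 24, 2012, before the deadline.
(2) due by December 24, 2012 + 75 days = March 9, 2013; March 13, 2013 misses that deadline by 4 days.
The analysis stops there.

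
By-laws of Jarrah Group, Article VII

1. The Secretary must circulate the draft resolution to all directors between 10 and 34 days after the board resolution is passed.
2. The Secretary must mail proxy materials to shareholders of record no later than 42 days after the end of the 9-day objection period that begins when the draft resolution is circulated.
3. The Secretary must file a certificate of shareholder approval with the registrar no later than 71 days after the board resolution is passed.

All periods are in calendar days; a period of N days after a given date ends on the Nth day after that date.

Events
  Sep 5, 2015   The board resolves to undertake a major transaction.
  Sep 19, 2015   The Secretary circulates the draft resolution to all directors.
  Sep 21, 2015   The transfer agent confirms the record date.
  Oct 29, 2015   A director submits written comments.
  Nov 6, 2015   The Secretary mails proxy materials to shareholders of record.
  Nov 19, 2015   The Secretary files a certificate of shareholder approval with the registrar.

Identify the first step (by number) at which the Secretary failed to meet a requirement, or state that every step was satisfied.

(1) the permitted window runs from Sep 5, 2015 + 10 = Sep 15, 2015 to Sep 5, 2015 + 34 = Oct 9, 2015; done Sep 19, 2015, which is between those dates.
(2) due by Sep 28, 2015 + 42 days = Nov 9, 2015; completed Nov 6, 2015, before the deadline.
(3) due by Sep 5, 2015 + 71 days = Nov 15, 2015; done Nov 19, 2015 — 4 days late.

Step 3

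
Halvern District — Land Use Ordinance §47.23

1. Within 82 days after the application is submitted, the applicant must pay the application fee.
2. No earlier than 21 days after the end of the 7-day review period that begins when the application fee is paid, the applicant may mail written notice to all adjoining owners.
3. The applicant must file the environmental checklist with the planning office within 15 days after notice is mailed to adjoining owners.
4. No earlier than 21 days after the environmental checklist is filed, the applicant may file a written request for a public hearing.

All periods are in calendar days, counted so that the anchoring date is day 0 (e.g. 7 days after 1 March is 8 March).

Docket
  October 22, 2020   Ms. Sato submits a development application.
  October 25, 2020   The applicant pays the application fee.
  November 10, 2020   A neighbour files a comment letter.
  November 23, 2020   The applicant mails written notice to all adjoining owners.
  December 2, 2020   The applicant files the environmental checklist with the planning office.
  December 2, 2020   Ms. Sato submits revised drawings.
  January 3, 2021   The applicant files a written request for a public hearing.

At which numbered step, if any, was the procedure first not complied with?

None — every step was satisfied

(1) due by October 22, 2020 + 82 days = January 12, 2021; completed October 25, 2020, before the deadline.
(2) permitted from November 1, 2020 + 21 days = November 22, 2020 onward; done November 23, 2020, after the minimum wait.
(3) due by November 23, 2020 + 15 days = December 8, 2020; done December 2, 2020 — timely.
(4) permitted from December 2, 2020 + 21 days = December 23, 2020 onward; January 3, 2021 is on or after that date.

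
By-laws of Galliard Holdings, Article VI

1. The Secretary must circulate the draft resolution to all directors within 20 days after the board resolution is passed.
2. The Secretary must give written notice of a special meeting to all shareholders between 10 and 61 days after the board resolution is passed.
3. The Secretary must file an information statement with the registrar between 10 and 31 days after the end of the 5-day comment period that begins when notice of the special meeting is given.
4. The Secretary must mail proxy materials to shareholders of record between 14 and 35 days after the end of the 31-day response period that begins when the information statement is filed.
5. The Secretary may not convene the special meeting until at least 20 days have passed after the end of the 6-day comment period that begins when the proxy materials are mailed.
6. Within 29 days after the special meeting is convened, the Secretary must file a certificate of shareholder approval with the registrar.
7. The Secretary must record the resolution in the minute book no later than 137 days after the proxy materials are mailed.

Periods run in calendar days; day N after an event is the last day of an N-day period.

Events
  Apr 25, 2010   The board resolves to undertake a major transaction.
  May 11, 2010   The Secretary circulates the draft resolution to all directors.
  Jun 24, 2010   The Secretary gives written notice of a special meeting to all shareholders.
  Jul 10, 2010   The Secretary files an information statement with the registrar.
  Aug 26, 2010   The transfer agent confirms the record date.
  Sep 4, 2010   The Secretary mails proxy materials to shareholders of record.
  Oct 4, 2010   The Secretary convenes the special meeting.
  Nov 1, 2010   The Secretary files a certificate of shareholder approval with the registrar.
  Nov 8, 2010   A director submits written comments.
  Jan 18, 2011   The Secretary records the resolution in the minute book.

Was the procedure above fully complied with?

Yes

(1) due by Apr 25, 2010 + 20 days = May 15, 2010; done May 11, 2010 — timely.
(2) the permitted window runs from Apr 25, 2010 + 10 = May 5, 2010 to Apr 25, 2010 + 61 = Jun 25, 2010; done Jun 24, 2010, which is between those dates.
(3) the permitted window runs from Jun 29, 2010 + 10 = Jul 9, 2010 to Jun 29, 2010 + 31 = Jul 30, 2010; done Jul 10, 2010 — within the window.
(4) the permitted window runs from Aug 10, 2010 + 14 = Aug 24, 2010 to Aug 10, 2010 + 35 = Sep 14, 2010; done Sep 4, 2010 — within the window.
(5) permitted from Sep 10, 2010 + 20 days = Sep 30, 2010 onward; done Oct 4, 2010 — permitted.
(6) due by Oct 4, 2010 + 29 days = Nov 2, 2010; Nov 1, 2010 is within that limit.
(7) due by Sep 4, 2010 + 137 days = Jan 19, 2011; done Jan 18, 2011 — timely.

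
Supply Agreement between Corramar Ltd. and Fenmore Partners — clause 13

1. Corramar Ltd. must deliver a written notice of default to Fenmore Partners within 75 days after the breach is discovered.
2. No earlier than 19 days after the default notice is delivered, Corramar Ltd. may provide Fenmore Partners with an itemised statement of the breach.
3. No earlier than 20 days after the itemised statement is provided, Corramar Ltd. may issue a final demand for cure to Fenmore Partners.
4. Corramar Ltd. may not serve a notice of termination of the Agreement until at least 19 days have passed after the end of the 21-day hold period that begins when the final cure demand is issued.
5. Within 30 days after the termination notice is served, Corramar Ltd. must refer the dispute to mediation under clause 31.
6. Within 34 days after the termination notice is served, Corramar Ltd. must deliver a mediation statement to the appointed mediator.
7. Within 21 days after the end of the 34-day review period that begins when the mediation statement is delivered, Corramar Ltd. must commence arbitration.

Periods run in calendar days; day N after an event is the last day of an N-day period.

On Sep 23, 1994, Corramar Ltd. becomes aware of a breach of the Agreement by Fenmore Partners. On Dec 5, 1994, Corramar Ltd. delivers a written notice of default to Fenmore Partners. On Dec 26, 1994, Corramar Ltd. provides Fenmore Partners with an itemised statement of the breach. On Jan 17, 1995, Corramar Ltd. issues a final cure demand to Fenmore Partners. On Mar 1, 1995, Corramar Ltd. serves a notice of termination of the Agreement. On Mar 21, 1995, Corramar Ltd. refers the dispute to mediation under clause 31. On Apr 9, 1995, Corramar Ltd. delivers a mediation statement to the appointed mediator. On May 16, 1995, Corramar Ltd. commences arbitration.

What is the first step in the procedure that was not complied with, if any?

Step 1: 75 days after Sep 23, 1994 (when the breach is discovered) is Dec 7, 1994; completed Dec 5, 1994, before the deadline.
Step 2: the earliest permitted date is 19 days after Dec 5, 1994 (when the default notice is delivered), i.e. Dec 24, 1994; done Dec 26, 1994 — permitted.
Step 3: the earliest permitted date is 20 days after Dec 26, 1994 (when the itemised statement is provided), i.e. Jan 15, 1995; Jan 17, 1995 is on or after that date.
Step 4: the earliest permitted date is 19 days after Feb 7, 1995 (end of the 21-day hold period, which began when the final cure demand is issued on Jan 17, 1995), i.e. Feb 26, 1995; Mar 1, 1995 is on or after that date.
Step 5: 30 days after Mar 1, 1995 (when the termination notice is served) is Mar 31, 1995; Mar 21, 1995 is within that limit.
Step 6: 34 days after Mar 1, 1995 (when the termination notice is served) is Apr 4, 1995; Apr 9, 1995 misses that deadline by 5 days.
The procedure was therefore not followed at step 6.

Step 6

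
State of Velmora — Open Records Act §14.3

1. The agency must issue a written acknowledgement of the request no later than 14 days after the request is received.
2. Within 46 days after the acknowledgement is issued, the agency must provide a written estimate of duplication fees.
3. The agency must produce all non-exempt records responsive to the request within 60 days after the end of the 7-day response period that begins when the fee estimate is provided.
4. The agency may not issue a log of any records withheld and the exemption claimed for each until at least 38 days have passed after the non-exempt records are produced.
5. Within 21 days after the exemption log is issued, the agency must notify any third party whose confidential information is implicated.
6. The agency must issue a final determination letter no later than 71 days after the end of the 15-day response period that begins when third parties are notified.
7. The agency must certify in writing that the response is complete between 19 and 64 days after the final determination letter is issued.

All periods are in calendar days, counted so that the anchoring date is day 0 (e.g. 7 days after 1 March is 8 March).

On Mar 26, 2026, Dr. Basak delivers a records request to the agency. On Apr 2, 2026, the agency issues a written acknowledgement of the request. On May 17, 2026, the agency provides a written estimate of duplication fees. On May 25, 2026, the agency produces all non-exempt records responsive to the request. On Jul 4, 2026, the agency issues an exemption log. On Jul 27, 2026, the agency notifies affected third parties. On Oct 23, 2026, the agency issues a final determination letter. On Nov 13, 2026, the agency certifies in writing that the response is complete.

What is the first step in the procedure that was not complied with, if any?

(1) due by Mar 26, 2026 + 14 days = Apr 9, 2026; completed Apr 2, 2026, before the deadline.
(2) due by Apr 2, 2026 + 46 days = May 18, 2026; completed May 17, 2026, before the deadline.
(3) due by May 24, 2026 + 60 days = Jul 23, 2026; done May 25, 2026 — timely.
(4) permitted from May 25, 2026 + 38 days = Jul 2, 2026 onward; Jul 4, 2026 is on or after that date.
(5) due by Jul 4, 2026 + 21 days = Jul 25, 2026; done Jul 27, 2026 — 2 days late.
That is the first point of non-compliance.

Step 5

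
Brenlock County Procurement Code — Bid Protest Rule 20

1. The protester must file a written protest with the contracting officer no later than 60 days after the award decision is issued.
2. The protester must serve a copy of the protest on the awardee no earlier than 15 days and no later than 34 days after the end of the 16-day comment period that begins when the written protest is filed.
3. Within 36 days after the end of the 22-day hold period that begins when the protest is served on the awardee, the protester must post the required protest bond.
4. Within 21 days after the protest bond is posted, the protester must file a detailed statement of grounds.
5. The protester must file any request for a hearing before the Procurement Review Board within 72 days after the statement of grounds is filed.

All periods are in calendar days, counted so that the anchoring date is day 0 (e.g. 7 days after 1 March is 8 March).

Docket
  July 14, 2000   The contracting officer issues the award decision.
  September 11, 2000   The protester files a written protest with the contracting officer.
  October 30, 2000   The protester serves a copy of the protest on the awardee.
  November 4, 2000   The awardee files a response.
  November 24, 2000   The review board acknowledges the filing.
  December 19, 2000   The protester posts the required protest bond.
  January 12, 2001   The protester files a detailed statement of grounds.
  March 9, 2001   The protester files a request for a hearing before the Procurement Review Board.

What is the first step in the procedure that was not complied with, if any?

Step 4

Step 1 — counting 60 days from July 14, 2000 (when the award decision is issued) gives a deadline of September 12, 2000; September 11, 2000 is within that limit.
Step 2 — 15 and 34 days from September 27, 2000 (end of the 16-day comment period, which began when the written protest is filed on September 11, 2000) are October 12, 2000 and October 31, 2000 respectively; October 30, 2000 falls inside that range.
Step 3 — counting 36 days from November 21, 2000 (end of the 22-day hold period, which began when the protest is served on the awardee on October 30, 2000) gives a deadline of December 27, 2000; December 19, 2000 is within that limit.
Step 4 — counting 21 days from December 19, 2000 (when the protest bond is posted) gives a deadline of January 9, 2001; not done until January 12, 2001, 3 days after the deadline.
The procedure was therefore not followed at step 4.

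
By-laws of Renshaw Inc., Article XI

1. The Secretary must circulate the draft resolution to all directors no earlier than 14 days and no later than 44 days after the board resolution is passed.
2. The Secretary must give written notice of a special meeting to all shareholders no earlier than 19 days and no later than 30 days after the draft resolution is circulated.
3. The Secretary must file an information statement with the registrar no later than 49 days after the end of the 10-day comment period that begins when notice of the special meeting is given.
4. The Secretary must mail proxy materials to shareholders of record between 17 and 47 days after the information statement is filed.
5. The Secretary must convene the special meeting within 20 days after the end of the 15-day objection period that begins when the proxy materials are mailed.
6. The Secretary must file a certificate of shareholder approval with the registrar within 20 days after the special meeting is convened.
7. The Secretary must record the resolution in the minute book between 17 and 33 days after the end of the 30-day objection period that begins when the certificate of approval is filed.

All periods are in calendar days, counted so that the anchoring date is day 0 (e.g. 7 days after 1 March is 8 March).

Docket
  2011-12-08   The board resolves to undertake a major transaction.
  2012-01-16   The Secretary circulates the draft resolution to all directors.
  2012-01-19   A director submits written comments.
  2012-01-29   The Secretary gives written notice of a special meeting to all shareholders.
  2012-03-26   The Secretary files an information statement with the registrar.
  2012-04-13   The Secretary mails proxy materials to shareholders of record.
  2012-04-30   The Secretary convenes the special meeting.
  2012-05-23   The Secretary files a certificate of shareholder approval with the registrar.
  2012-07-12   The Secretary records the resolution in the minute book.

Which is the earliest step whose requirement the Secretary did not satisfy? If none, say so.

(1) the permitted window runs from 2011-12-08 + 14 = 2011-12-22 to 2011-12-08 + 44 = 2012-01-21; done 2012-01-16 — within the window.
(2) the permitted window runs from 2012-01-16 + 19 = 2012-02-04 to 2012-01-16 + 30 = 2012-02-15; done 2012-01-29 — 6 days before the window opened.

Step 2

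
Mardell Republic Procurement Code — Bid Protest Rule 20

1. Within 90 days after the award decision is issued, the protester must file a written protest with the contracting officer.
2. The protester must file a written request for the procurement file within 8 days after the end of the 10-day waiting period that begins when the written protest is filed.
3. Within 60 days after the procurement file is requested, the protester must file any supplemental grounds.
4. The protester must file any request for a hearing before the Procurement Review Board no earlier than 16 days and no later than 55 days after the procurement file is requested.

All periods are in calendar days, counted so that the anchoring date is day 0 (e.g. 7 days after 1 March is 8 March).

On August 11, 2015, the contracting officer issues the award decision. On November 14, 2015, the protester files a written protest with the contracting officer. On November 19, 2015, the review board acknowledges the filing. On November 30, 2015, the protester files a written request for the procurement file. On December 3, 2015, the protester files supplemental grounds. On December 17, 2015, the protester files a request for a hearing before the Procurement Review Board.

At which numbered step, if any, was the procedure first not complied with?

Step 1: 90 days after August 11, 2015 (when the award decision is issued) is November 9, 2015; not done until November 14, 2015, 5 days after the deadline.

Step 1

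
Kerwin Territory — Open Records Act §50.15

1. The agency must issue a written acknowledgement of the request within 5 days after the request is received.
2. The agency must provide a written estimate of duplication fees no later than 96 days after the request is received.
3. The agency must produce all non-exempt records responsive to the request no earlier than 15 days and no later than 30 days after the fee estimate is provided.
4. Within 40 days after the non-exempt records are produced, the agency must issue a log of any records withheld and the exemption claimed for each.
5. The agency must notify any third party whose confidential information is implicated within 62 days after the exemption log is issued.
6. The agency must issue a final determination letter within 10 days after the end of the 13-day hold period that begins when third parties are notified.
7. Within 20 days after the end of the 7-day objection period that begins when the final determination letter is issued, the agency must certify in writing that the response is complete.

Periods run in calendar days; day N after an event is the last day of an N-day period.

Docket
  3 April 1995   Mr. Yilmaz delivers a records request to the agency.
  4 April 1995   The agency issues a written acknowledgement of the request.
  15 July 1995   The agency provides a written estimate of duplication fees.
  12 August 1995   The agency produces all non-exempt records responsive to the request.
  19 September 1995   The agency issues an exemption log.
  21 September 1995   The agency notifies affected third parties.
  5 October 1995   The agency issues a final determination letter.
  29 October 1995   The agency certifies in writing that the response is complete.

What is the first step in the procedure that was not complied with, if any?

Step 1: 5 days after 3 April 1995 (when the request is received) is 8 April 1995; 4 April 1995 is within that limit.
Step 2: 96 days after 3 April 1995 (when the request is received) is 8 July 1995; 15 July 1995 misses that deadline by 7 days.

Step 2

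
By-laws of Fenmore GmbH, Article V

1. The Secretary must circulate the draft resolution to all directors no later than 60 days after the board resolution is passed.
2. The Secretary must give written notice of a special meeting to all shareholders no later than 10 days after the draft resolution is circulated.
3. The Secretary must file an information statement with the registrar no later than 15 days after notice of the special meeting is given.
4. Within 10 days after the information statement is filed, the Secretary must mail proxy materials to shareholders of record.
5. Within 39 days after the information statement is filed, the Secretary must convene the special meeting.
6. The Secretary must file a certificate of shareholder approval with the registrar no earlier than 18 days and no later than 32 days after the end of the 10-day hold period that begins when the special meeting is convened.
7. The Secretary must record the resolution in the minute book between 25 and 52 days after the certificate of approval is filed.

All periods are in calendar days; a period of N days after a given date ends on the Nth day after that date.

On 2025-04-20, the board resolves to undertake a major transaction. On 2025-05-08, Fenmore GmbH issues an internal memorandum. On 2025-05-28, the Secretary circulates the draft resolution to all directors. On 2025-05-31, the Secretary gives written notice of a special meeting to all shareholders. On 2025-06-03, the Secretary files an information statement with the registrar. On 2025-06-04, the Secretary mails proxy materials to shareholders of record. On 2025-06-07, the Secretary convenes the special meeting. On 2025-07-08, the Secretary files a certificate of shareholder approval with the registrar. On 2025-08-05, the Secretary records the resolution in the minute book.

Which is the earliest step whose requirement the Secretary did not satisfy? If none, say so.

Step 1 — counting 60 days from 2025-04-20 (when the board resolution is passed) gives a deadline of 2025-06-19; done 2025-05-28 — timely.
Step 2 — counting 10 days from 2025-05-28 (when the draft resolution is circulated) gives a deadline of 2025-06-07; completed 2025-05-31, before the deadline.
Step 3 — counting 15 days from 2025-05-31 (when notice of the special meeting is given) gives a deadline of 2025-06-15; done 2025-06-03 — timely.
Step 4 — counting 10 days from 2025-06-03 (when the information statement is filed) gives a deadline of 2025-06-13; 2025-06-04 is within that limit.
Step 5 — counting 39 days from 2025-06-03 (when the information statement is filed) gives a deadline of 2025-07-12; completed 2025-06-07, before the deadline.
Step 6 — 18 and 32 days from 2025-06-17 (end of the 10-day hold period, which began when the special meeting is convened on 2025-06-07) are 2025-07-05 and 2025-07-19 respectively; 2025-07-08 falls inside that range.
Step 7 — 25 and 52 days from 2025-07-08 (when the certificate of approval is filed) are 2025-08-02 and 2025-08-29 respectively; done 2025-08-05, which is between those dates.

None — every step was satisfied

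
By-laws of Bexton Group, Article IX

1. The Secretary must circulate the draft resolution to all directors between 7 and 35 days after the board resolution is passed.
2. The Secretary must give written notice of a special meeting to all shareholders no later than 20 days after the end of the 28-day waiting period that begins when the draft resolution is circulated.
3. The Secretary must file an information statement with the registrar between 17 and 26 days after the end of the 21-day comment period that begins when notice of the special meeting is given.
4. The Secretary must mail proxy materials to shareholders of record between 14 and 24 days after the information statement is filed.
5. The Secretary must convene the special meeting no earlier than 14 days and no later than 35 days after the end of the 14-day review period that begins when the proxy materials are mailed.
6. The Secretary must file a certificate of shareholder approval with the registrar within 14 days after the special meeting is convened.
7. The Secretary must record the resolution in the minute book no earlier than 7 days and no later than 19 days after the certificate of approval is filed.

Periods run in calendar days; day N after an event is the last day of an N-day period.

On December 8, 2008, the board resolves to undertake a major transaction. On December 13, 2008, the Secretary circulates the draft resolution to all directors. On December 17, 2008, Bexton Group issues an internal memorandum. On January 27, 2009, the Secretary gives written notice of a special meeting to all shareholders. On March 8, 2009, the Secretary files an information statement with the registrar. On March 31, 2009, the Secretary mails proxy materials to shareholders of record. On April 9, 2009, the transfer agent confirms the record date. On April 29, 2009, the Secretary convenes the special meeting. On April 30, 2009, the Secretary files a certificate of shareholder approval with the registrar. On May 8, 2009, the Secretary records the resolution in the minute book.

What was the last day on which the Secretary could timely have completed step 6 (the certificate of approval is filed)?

Step 6 runs from April 29, 2009, when the special meeting is convened. 14 days after April 29, 2009 is May 13, 2009.

May 13, 2009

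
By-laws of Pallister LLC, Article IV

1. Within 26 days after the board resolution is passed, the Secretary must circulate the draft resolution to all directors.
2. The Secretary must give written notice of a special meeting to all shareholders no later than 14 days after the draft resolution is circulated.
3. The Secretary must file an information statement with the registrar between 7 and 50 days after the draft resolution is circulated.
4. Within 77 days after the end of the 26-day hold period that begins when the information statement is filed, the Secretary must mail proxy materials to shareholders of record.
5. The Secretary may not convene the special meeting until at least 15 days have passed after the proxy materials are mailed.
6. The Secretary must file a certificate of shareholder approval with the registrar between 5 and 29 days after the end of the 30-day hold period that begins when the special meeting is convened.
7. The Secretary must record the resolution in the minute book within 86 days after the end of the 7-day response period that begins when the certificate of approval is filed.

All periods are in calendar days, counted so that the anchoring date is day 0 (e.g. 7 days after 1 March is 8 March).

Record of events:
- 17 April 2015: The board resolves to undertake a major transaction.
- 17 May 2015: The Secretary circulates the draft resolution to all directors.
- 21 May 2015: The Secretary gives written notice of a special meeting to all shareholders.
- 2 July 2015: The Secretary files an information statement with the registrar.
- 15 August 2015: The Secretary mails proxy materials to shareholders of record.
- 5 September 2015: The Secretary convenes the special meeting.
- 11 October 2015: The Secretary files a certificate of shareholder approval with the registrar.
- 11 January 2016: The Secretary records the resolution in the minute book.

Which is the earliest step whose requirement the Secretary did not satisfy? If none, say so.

Step 1 — counting 26 days from 17 April 2015 (when the board resolution is passed) gives a deadline of 13 May 2015; 17 May 2015 misses that deadline by 4 days.
The procedure was therefore not followed at step 1.

Step 1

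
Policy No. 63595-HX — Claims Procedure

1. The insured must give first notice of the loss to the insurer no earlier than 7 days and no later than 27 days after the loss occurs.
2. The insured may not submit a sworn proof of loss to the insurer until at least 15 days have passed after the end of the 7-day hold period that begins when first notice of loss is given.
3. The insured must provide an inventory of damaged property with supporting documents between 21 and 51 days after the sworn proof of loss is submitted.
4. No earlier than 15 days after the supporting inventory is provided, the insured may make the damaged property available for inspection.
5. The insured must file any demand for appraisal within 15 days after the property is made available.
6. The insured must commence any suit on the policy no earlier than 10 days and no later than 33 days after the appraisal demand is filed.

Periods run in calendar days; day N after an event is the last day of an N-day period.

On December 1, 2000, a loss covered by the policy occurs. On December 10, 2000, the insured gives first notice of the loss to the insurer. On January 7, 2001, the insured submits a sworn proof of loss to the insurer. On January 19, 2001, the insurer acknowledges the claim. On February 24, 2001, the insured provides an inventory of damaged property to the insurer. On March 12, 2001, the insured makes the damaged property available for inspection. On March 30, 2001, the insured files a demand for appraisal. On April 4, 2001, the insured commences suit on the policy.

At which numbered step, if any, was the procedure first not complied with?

Step 5

Step 1 — 7 and 27 days from December 1, 2000 (when the loss occurs) are December 8, 2000 and December 28, 2000 respectively; done December 10, 2000, which is between those dates.
Step 2 — must wait 15 days from December 17, 2000 (end of the 7-day hold period, which began when first notice of loss is given on December 10, 2000), so not before January 1, 2001; January 7, 2001 is on or after that date.
Step 3 — 21 and 51 days from January 7, 2001 (when the sworn proof of loss is submitted) are January 28, 2001 and February 27, 2001 respectively; February 24, 2001 falls inside that range.
Step 4 — must wait 15 days from February 24, 2001 (when the supporting inventory is provided), so not before March 11, 2001; done March 12, 2001, after the minimum wait.
Step 5 — counting 15 days from March 12, 2001 (when the property is made available) gives a deadline of March 27, 2001; done March 30, 2001 — 3 days late.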